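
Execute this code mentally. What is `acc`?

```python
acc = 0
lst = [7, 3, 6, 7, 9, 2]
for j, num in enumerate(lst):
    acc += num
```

Let's trace through this code step by step.

Initialize: acc = 0
Initialize: lst = [7, 3, 6, 7, 9, 2]
Entering loop: for j, num in enumerate(lst):

After execution: acc = 34
34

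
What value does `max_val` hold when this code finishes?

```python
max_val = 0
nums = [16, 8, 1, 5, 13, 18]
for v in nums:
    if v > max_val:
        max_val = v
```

Let's trace through this code step by step.

Initialize: max_val = 0
Initialize: nums = [16, 8, 1, 5, 13, 18]
Entering loop: for v in nums:

After execution: max_val = 18
18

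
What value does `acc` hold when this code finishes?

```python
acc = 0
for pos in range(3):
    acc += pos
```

Let's trace through this code step by step.

Initialize: acc = 0
Entering loop: for pos in range(3):

After execution: acc = 3
3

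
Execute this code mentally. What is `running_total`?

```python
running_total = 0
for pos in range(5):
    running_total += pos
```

Let's trace through this code step by step.

Initialize: running_total = 0
Entering loop: for pos in range(5):

After execution: running_total = 10
10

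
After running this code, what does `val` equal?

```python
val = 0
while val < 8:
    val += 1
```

Let's trace through this code step by step.

Initialize: val = 0
Entering loop: while val < 8:

After execution: val = 8
8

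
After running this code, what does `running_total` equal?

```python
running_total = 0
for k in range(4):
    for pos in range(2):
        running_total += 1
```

Let's trace through this code step by step.

Initialize: running_total = 0
Entering loop: for k in range(4):

After execution: running_total = 8
8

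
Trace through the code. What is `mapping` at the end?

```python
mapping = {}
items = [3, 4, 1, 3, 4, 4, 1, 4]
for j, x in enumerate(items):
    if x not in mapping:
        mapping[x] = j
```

Let's trace through this code step by step.

Initialize: mapping = {}
Initialize: items = [3, 4, 1, 3, 4, 4, 1, 4]
Entering loop: for j, x in enumerate(items):

After execution: mapping = {3: 0, 4: 1, 1: 2}
{3: 0, 4: 1, 1: 2}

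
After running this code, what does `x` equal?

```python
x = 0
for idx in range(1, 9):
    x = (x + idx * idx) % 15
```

Let's trace through this code step by step.

Initialize: x = 0
Entering loop: for idx in range(1, 9):

After execution: x = 9
9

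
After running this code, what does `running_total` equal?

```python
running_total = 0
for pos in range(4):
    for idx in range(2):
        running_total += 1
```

Let's trace through this code step by step.

Initialize: running_total = 0
Entering loop: for pos in range(4):

After execution: running_total = 8
8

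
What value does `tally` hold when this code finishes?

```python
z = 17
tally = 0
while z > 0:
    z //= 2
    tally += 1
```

Let's trace through this code step by step.

Initialize: z = 17
Initialize: tally = 0
Entering loop: while z > 0:

After execution: tally = 5
5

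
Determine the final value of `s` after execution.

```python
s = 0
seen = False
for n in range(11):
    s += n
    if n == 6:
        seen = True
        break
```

Let's trace through this code step by step.

Initialize: s = 0
Initialize: seen = False
Entering loop: for n in range(11):

After execution: s = 21
21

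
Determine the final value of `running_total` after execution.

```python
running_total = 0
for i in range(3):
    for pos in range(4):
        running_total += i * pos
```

Let's trace through this code step by step.

Initialize: running_total = 0
Entering loop: for i in range(3):

After execution: running_total = 18
18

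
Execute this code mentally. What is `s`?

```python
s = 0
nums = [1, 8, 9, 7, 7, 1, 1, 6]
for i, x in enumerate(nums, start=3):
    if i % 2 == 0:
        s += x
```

Let's trace through this code step by step.

Initialize: s = 0
Initialize: nums = [1, 8, 9, 7, 7, 1, 1, 6]
Entering loop: for i, x in enumerate(nums, start=3):

After execution: s = 22
22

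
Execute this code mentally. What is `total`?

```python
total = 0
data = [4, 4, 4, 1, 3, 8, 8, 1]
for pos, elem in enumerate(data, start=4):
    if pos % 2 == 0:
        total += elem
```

Let's trace through this code step by step.

Initialize: total = 0
Initialize: data = [4, 4, 4, 1, 3, 8, 8, 1]
Entering loop: for pos, elem in enumerate(data, start=4):

After execution: total = 19
19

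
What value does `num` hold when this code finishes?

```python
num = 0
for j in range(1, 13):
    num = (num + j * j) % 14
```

Let's trace through this code step by step.

Initialize: num = 0
Entering loop: for j in range(1, 13):

After execution: num = 6
6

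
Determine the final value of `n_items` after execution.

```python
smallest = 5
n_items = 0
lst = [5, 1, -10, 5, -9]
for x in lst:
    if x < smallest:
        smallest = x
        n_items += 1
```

Let's trace through this code step by step.

Initialize: smallest = 5
Initialize: n_items = 0
Initialize: lst = [5, 1, -10, 5, -9]
Entering loop: for x in lst:

After execution: n_items = 2
2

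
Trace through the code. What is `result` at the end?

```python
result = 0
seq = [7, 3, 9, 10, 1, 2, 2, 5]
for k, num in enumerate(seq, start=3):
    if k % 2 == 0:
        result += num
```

Let's trace through this code step by step.

Initialize: result = 0
Initialize: seq = [7, 3, 9, 10, 1, 2, 2, 5]
Entering loop: for k, num in enumerate(seq, start=3):

After execution: result = 20
20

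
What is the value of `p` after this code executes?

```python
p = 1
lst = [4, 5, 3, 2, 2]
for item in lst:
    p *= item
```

Let's trace through this code step by step.

Initialize: p = 1
Initialize: lst = [4, 5, 3, 2, 2]
Entering loop: for item in lst:

After execution: p = 240
240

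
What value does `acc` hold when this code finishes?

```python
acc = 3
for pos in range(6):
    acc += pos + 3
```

Let's trace through this code step by step.

Initialize: acc = 3
Entering loop: for pos in range(6):

After execution: acc = 36
36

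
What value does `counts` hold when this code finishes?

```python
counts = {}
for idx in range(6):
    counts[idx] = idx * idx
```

Let's trace through this code step by step.

Initialize: counts = {}
Entering loop: for idx in range(6):

After execution: counts = {0: 0, 1: 1, 2: 4, 3: 9, 4: 16, 5: 25}
{0: 0, 1: 1, 2: 4, 3: 9, 4: 16, 5: 25}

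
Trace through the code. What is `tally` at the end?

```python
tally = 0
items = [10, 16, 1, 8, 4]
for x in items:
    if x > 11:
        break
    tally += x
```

Let's trace through this code step by step.

Initialize: tally = 0
Initialize: items = [10, 16, 1, 8, 4]
Entering loop: for x in items:

After execution: tally = 10
10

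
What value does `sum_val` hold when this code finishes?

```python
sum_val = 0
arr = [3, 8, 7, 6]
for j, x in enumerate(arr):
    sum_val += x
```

Let's trace through this code step by step.

Initialize: sum_val = 0
Initialize: arr = [3, 8, 7, 6]
Entering loop: for j, x in enumerate(arr):

After execution: sum_val = 24
24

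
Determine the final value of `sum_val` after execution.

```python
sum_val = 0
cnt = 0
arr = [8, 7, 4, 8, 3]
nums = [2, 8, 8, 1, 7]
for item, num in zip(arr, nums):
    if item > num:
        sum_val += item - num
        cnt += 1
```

Let's trace through this code step by step.

Initialize: sum_val = 0
Initialize: cnt = 0
Initialize: arr = [8, 7, 4, 8, 3]
Initialize: nums = [2, 8, 8, 1, 7]
Entering loop: for item, num in zip(arr, nums):

After execution: sum_val = 13
13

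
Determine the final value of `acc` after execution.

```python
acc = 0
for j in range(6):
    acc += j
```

Let's trace through this code step by step.

Initialize: acc = 0
Entering loop: for j in range(6):

After execution: acc = 15
15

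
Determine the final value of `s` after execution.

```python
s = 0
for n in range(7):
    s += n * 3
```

Let's trace through this code step by step.

Initialize: s = 0
Entering loop: for n in range(7):

After execution: s = 63
63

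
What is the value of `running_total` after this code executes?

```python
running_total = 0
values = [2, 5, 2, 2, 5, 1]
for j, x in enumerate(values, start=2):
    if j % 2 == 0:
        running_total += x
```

Let's trace through this code step by step.

Initialize: running_total = 0
Initialize: values = [2, 5, 2, 2, 5, 1]
Entering loop: for j, x in enumerate(values, start=2):

After execution: running_total = 9
9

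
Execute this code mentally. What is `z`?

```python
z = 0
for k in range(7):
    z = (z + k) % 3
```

Let's trace through this code step by step.

Initialize: z = 0
Entering loop: for k in range(7):

After execution: z = 0
0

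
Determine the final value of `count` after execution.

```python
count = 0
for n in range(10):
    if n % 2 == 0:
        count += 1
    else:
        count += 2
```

Let's trace through this code step by step.

Initialize: count = 0
Entering loop: for n in range(10):

After execution: count = 15
15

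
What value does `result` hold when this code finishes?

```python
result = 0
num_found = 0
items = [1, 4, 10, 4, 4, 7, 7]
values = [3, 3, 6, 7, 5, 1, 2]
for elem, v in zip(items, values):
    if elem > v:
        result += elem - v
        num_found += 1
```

Let's trace through this code step by step.

Initialize: result = 0
Initialize: num_found = 0
Initialize: items = [1, 4, 10, 4, 4, 7, 7]
Initialize: values = [3, 3, 6, 7, 5, 1, 2]
Entering loop: for elem, v in zip(items, values):

After execution: result = 16
16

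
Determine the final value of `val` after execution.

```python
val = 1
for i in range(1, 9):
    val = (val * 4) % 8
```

Let's trace through this code step by step.

Initialize: val = 1
Entering loop: for i in range(1, 9):

After execution: val = 0
0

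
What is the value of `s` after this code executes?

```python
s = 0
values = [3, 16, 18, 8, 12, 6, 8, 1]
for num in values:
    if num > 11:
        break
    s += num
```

Let's trace through this code step by step.

Initialize: s = 0
Initialize: values = [3, 16, 18, 8, 12, 6, 8, 1]
Entering loop: for num in values:

After execution: s = 3
3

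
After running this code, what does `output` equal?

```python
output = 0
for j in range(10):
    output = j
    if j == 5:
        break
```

Let's trace through this code step by step.

Initialize: output = 0
Entering loop: for j in range(10):

After execution: output = 5
5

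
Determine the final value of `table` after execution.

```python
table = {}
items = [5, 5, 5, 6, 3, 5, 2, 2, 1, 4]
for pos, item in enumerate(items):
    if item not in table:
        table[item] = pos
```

Let's trace through this code step by step.

Initialize: table = {}
Initialize: items = [5, 5, 5, 6, 3, 5, 2, 2, 1, 4]
Entering loop: for pos, item in enumerate(items):

After execution: table = {5: 0, 6: 3, 3: 4, 2: 6, 1: 8, 4: 9}
{5: 0, 6: 3, 3: 4, 2: 6, 1: 8, 4: 9}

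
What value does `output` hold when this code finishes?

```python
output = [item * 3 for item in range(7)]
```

Let's trace through this code step by step.

Initialize: output = [item * 3 for item in range(7)]

After execution: output = [0, 3, 6, 9, 12, 15, 18]
[0, 3, 6, 9, 12, 15, 18]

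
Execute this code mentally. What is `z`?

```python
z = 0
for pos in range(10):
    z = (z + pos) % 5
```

Let's trace through this code step by step.

Initialize: z = 0
Entering loop: for pos in range(10):

After execution: z = 0
0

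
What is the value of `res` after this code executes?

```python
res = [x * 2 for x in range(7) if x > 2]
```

Let's trace through this code step by step.

Initialize: res = [x * 2 for x in range(7) if x > 2]

After execution: res = [6, 8, 10, 12]
[6, 8, 10, 12]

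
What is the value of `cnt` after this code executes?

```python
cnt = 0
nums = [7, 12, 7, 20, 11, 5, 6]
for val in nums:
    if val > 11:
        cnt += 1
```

Let's trace through this code step by step.

Initialize: cnt = 0
Initialize: nums = [7, 12, 7, 20, 11, 5, 6]
Entering loop: for val in nums:

After execution: cnt = 2
2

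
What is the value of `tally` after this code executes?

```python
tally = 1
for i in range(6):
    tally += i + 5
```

Let's trace through this code step by step.

Initialize: tally = 1
Entering loop: for i in range(6):

After execution: tally = 46
46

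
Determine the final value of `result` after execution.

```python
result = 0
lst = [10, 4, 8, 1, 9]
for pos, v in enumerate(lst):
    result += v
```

Let's trace through this code step by step.

Initialize: result = 0
Initialize: lst = [10, 4, 8, 1, 9]
Entering loop: for pos, v in enumerate(lst):

After execution: result = 32
32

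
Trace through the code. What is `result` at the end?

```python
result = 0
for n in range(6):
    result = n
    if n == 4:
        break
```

Let's trace through this code step by step.

Initialize: result = 0
Entering loop: for n in range(6):

After execution: result = 4
4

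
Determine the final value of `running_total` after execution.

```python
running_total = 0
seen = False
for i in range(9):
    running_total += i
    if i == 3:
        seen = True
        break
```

Let's trace through this code step by step.

Initialize: running_total = 0
Initialize: seen = False
Entering loop: for i in range(9):

After execution: running_total = 6
6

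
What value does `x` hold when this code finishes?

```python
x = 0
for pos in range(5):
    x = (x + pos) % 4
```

Let's trace through this code step by step.

Initialize: x = 0
Entering loop: for pos in range(5):

After execution: x = 2
2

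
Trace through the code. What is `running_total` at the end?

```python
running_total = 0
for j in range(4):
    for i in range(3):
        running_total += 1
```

Let's trace through this code step by step.

Initialize: running_total = 0
Entering loop: for j in range(4):

After execution: running_total = 12
12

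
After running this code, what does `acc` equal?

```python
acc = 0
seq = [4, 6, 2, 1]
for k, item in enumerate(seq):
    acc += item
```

Let's trace through this code step by step.

Initialize: acc = 0
Initialize: seq = [4, 6, 2, 1]
Entering loop: for k, item in enumerate(seq):

After execution: acc = 13
13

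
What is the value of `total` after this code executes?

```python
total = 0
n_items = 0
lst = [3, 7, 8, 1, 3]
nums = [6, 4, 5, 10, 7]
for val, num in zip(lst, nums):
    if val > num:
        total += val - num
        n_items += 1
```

Let's trace through this code step by step.

Initialize: total = 0
Initialize: n_items = 0
Initialize: lst = [3, 7, 8, 1, 3]
Initialize: nums = [6, 4, 5, 10, 7]
Entering loop: for val, num in zip(lst, nums):

After execution: total = 6
6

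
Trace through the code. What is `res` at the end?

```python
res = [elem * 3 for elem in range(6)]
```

Let's trace through this code step by step.

Initialize: res = [elem * 3 for elem in range(6)]

After execution: res = [0, 3, 6, 9, 12, 15]
[0, 3, 6, 9, 12, 15]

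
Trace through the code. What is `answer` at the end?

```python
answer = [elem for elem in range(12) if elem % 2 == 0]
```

Let's trace through this code step by step.

Initialize: answer = [elem for elem in range(12) if elem % 2 == 0]

After execution: answer = [0, 2, 4, 6, 8, 10]
[0, 2, 4, 6, 8, 10]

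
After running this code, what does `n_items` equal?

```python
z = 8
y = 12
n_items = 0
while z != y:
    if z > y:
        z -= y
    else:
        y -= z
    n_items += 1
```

Let's trace through this code step by step.

Initialize: z = 8
Initialize: y = 12
Initialize: n_items = 0
Entering loop: while z != y:

After execution: n_items = 2
2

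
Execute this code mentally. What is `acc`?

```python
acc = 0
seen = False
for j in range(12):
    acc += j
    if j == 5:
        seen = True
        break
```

Let's trace through this code step by step.

Initialize: acc = 0
Initialize: seen = False
Entering loop: for j in range(12):

After execution: acc = 15
15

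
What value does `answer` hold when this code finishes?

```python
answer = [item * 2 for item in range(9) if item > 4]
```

Let's trace through this code step by step.

Initialize: answer = [item * 2 for item in range(9) if item > 4]

After execution: answer = [10, 12, 14, 16]
[10, 12, 14, 16]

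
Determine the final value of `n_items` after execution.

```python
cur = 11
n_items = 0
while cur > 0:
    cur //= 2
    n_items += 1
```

Let's trace through this code step by step.

Initialize: cur = 11
Initialize: n_items = 0
Entering loop: while cur > 0:

After execution: n_items = 4
4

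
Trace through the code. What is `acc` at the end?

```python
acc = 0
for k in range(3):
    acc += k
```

Let's trace through this code step by step.

Initialize: acc = 0
Entering loop: for k in range(3):

After execution: acc = 3
3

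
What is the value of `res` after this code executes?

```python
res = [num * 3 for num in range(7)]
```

Let's trace through this code step by step.

Initialize: res = [num * 3 for num in range(7)]

After execution: res = [0, 3, 6, 9, 12, 15, 18]
[0, 3, 6, 9, 12, 15, 18]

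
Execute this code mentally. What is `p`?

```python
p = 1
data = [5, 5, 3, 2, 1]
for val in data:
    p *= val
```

Let's trace through this code step by step.

Initialize: p = 1
Initialize: data = [5, 5, 3, 2, 1]
Entering loop: for val in data:

After execution: p = 150
150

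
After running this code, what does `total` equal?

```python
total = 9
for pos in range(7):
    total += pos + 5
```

Let's trace through this code step by step.

Initialize: total = 9
Entering loop: for pos in range(7):

After execution: total = 65
65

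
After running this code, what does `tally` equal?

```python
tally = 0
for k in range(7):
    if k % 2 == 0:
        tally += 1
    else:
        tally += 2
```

Let's trace through this code step by step.

Initialize: tally = 0
Entering loop: for k in range(7):

After execution: tally = 10
10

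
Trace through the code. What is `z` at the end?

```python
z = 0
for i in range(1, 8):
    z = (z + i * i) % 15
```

Let's trace through this code step by step.

Initialize: z = 0
Entering loop: for i in range(1, 8):

After execution: z = 5
5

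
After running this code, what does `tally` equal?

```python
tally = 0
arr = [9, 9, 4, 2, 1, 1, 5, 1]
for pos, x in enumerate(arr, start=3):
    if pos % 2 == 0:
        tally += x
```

Let's trace through this code step by step.

Initialize: tally = 0
Initialize: arr = [9, 9, 4, 2, 1, 1, 5, 1]
Entering loop: for pos, x in enumerate(arr, start=3):

After execution: tally = 13
13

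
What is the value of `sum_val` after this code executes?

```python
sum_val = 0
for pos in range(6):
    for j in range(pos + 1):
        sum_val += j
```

Let's trace through this code step by step.

Initialize: sum_val = 0
Entering loop: for pos in range(6):

After execution: sum_val = 35
35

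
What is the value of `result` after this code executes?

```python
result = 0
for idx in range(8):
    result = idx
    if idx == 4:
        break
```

Let's trace through this code step by step.

Initialize: result = 0
Entering loop: for idx in range(8):

After execution: result = 4
4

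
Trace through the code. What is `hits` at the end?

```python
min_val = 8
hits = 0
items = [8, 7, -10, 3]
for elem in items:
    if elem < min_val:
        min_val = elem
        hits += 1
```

Let's trace through this code step by step.

Initialize: min_val = 8
Initialize: hits = 0
Initialize: items = [8, 7, -10, 3]
Entering loop: for elem in items:

After execution: hits = 2
2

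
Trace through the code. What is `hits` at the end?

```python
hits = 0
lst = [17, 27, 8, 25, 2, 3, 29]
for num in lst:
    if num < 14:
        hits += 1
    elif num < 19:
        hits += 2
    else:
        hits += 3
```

Let's trace through this code step by step.

Initialize: hits = 0
Initialize: lst = [17, 27, 8, 25, 2, 3, 29]
Entering loop: for num in lst:

After execution: hits = 14
14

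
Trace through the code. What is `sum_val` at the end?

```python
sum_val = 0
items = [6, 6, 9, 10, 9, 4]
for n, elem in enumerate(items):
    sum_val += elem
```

Let's trace through this code step by step.

Initialize: sum_val = 0
Initialize: items = [6, 6, 9, 10, 9, 4]
Entering loop: for n, elem in enumerate(items):

After execution: sum_val = 44
44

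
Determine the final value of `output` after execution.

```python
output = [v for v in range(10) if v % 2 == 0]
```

Let's trace through this code step by step.

Initialize: output = [v for v in range(10) if v % 2 == 0]

After execution: output = [0, 2, 4, 6, 8]
[0, 2, 4, 6, 8]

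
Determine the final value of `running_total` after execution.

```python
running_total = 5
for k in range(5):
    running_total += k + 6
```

Let's trace through this code step by step.

Initialize: running_total = 5
Entering loop: for k in range(5):

After execution: running_total = 45
45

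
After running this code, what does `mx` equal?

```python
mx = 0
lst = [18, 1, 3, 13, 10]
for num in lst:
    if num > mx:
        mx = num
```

Let's trace through this code step by step.

Initialize: mx = 0
Initialize: lst = [18, 1, 3, 13, 10]
Entering loop: for num in lst:

After execution: mx = 18
18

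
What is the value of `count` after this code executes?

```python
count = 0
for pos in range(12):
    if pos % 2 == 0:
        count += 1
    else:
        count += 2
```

Let's trace through this code step by step.

Initialize: count = 0
Entering loop: for pos in range(12):

After execution: count = 18
18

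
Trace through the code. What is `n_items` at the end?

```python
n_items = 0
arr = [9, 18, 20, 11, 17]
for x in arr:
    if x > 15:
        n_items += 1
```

Let's trace through this code step by step.

Initialize: n_items = 0
Initialize: arr = [9, 18, 20, 11, 17]
Entering loop: for x in arr:

After execution: n_items = 3
3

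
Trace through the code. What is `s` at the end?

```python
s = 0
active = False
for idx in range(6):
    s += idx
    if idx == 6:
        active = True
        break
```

Let's trace through this code step by step.

Initialize: s = 0
Initialize: active = False
Entering loop: for idx in range(6):

After execution: s = 15
15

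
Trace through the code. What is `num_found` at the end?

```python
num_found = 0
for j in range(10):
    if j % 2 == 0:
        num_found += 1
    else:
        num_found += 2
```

Let's trace through this code step by step.

Initialize: num_found = 0
Entering loop: for j in range(10):

After execution: num_found = 15
15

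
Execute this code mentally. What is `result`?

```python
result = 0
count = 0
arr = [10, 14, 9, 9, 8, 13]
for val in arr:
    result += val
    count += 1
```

Let's trace through this code step by step.

Initialize: result = 0
Initialize: count = 0
Initialize: arr = [10, 14, 9, 9, 8, 13]
Entering loop: for val in arr:

After execution: result = 63
63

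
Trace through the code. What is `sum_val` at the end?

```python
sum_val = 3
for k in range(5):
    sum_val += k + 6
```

Let's trace through this code step by step.

Initialize: sum_val = 3
Entering loop: for k in range(5):

After execution: sum_val = 43
43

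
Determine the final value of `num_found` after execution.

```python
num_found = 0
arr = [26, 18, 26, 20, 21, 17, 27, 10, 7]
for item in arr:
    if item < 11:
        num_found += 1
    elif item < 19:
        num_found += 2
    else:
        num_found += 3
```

Let's trace through this code step by step.

Initialize: num_found = 0
Initialize: arr = [26, 18, 26, 20, 21, 17, 27, 10, 7]
Entering loop: for item in arr:

After execution: num_found = 21
21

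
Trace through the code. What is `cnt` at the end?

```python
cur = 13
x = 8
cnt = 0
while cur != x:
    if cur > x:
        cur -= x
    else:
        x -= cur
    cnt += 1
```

Let's trace through this code step by step.

Initialize: cur = 13
Initialize: x = 8
Initialize: cnt = 0
Entering loop: while cur != x:

After execution: cnt = 5
5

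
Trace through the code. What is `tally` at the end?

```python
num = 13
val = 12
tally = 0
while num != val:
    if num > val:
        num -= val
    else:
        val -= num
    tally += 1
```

Let's trace through this code step by step.

Initialize: num = 13
Initialize: val = 12
Initialize: tally = 0
Entering loop: while num != val:

After execution: tally = 12
12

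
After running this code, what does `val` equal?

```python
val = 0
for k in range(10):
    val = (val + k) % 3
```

Let's trace through this code step by step.

Initialize: val = 0
Entering loop: for k in range(10):

After execution: val = 0
0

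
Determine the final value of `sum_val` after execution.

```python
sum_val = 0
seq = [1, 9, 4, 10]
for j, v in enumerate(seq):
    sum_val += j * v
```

Let's trace through this code step by step.

Initialize: sum_val = 0
Initialize: seq = [1, 9, 4, 10]
Entering loop: for j, v in enumerate(seq):

After execution: sum_val = 47
47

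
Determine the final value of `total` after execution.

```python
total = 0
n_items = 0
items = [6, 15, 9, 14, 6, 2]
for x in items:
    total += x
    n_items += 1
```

Let's trace through this code step by step.

Initialize: total = 0
Initialize: n_items = 0
Initialize: items = [6, 15, 9, 14, 6, 2]
Entering loop: for x in items:

After execution: total = 52
52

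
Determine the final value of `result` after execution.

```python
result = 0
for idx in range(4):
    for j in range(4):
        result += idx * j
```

Let's trace through this code step by step.

Initialize: result = 0
Entering loop: for idx in range(4):

After execution: result = 36
36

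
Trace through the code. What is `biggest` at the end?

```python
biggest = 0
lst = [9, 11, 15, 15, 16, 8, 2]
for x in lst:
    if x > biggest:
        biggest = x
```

Let's trace through this code step by step.

Initialize: biggest = 0
Initialize: lst = [9, 11, 15, 15, 16, 8, 2]
Entering loop: for x in lst:

After execution: biggest = 16
16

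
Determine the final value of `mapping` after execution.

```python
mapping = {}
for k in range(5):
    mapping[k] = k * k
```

Let's trace through this code step by step.

Initialize: mapping = {}
Entering loop: for k in range(5):

After execution: mapping = {0: 0, 1: 1, 2: 4, 3: 9, 4: 16}
{0: 0, 1: 1, 2: 4, 3: 9, 4: 16}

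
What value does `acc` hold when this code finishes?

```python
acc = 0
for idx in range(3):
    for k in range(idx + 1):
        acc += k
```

Let's trace through this code step by step.

Initialize: acc = 0
Entering loop: for idx in range(3):

After execution: acc = 4
4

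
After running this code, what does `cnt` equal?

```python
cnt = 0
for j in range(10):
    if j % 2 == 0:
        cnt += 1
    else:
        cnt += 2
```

Let's trace through this code step by step.

Initialize: cnt = 0
Entering loop: for j in range(10):

After execution: cnt = 15
15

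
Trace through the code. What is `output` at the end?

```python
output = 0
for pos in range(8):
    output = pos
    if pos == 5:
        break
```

Let's trace through this code step by step.

Initialize: output = 0
Entering loop: for pos in range(8):

After execution: output = 5
5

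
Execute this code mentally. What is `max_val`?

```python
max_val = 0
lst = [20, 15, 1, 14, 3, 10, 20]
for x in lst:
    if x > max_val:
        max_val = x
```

Let's trace through this code step by step.

Initialize: max_val = 0
Initialize: lst = [20, 15, 1, 14, 3, 10, 20]
Entering loop: for x in lst:

After execution: max_val = 20
20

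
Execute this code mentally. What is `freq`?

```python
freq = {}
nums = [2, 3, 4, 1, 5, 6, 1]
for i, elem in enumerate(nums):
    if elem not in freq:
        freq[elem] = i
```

Let's trace through this code step by step.

Initialize: freq = {}
Initialize: nums = [2, 3, 4, 1, 5, 6, 1]
Entering loop: for i, elem in enumerate(nums):

After execution: freq = {2: 0, 3: 1, 4: 2, 1: 3, 5: 4, 6: 5}
{2: 0, 3: 1, 4: 2, 1: 3, 5: 4, 6: 5}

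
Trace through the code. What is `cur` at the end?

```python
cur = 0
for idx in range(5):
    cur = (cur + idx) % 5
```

Let's trace through this code step by step.

Initialize: cur = 0
Entering loop: for idx in range(5):

After execution: cur = 0
0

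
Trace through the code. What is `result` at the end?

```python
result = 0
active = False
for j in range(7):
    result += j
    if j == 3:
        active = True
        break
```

Let's trace through this code step by step.

Initialize: result = 0
Initialize: active = False
Entering loop: for j in range(7):

After execution: result = 6
6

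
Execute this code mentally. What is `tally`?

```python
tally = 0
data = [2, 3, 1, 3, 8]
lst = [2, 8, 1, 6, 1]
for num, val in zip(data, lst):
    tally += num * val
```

Let's trace through this code step by step.

Initialize: tally = 0
Initialize: data = [2, 3, 1, 3, 8]
Initialize: lst = [2, 8, 1, 6, 1]
Entering loop: for num, val in zip(data, lst):

After execution: tally = 55
55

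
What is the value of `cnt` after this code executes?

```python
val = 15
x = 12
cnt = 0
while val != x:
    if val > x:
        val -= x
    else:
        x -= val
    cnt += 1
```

Let's trace through this code step by step.

Initialize: val = 15
Initialize: x = 12
Initialize: cnt = 0
Entering loop: while val != x:

After execution: cnt = 4
4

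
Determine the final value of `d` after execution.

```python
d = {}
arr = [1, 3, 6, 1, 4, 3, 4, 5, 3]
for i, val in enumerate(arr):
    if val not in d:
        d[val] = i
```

Let's trace through this code step by step.

Initialize: d = {}
Initialize: arr = [1, 3, 6, 1, 4, 3, 4, 5, 3]
Entering loop: for i, val in enumerate(arr):

After execution: d = {1: 0, 3: 1, 6: 2, 4: 4, 5: 7}
{1: 0, 3: 1, 6: 2, 4: 4, 5: 7}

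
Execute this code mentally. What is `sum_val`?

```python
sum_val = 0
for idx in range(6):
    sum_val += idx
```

Let's trace through this code step by step.

Initialize: sum_val = 0
Entering loop: for idx in range(6):

After execution: sum_val = 15
15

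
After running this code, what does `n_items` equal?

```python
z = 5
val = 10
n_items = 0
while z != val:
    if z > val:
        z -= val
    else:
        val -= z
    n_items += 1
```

Let's trace through this code step by step.

Initialize: z = 5
Initialize: val = 10
Initialize: n_items = 0
Entering loop: while z != val:

After execution: n_items = 1
1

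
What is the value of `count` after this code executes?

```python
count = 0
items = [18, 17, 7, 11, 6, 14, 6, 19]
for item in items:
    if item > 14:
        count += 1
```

Let's trace through this code step by step.

Initialize: count = 0
Initialize: items = [18, 17, 7, 11, 6, 14, 6, 19]
Entering loop: for item in items:

After execution: count = 3
3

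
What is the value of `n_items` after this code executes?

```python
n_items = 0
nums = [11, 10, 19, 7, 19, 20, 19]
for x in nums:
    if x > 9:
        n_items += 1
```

Let's trace through this code step by step.

Initialize: n_items = 0
Initialize: nums = [11, 10, 19, 7, 19, 20, 19]
Entering loop: for x in nums:

After execution: n_items = 6
6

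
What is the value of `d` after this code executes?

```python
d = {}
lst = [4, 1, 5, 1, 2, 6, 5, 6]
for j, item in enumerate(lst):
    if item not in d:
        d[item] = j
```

Let's trace through this code step by step.

Initialize: d = {}
Initialize: lst = [4, 1, 5, 1, 2, 6, 5, 6]
Entering loop: for j, item in enumerate(lst):

After execution: d = {4: 0, 1: 1, 5: 2, 2: 4, 6: 5}
{4: 0, 1: 1, 5: 2, 2: 4, 6: 5}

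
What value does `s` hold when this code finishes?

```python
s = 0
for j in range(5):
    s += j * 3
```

Let's trace through this code step by step.

Initialize: s = 0
Entering loop: for j in range(5):

After execution: s = 30
30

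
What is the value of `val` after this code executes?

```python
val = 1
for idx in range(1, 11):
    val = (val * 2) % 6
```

Let's trace through this code step by step.

Initialize: val = 1
Entering loop: for idx in range(1, 11):

After execution: val = 4
4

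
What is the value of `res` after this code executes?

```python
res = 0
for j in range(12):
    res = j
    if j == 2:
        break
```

Let's trace through this code step by step.

Initialize: res = 0
Entering loop: for j in range(12):

After execution: res = 2
2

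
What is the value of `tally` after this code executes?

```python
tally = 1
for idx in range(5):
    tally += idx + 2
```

Let's trace through this code step by step.

Initialize: tally = 1
Entering loop: for idx in range(5):

After execution: tally = 21
21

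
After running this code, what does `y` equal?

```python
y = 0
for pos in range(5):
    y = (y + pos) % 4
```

Let's trace through this code step by step.

Initialize: y = 0
Entering loop: for pos in range(5):

After execution: y = 2
2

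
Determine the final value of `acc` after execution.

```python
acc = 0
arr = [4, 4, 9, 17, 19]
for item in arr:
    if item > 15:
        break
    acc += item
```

Let's trace through this code step by step.

Initialize: acc = 0
Initialize: arr = [4, 4, 9, 17, 19]
Entering loop: for item in arr:

After execution: acc = 17
17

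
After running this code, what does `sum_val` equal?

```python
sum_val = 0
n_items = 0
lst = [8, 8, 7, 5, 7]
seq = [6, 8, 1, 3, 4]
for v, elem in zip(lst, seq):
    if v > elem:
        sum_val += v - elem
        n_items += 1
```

Let's trace through this code step by step.

Initialize: sum_val = 0
Initialize: n_items = 0
Initialize: lst = [8, 8, 7, 5, 7]
Initialize: seq = [6, 8, 1, 3, 4]
Entering loop: for v, elem in zip(lst, seq):

After execution: sum_val = 13
13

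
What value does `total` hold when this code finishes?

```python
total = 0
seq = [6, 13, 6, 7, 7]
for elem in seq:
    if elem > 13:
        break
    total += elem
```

Let's trace through this code step by step.

Initialize: total = 0
Initialize: seq = [6, 13, 6, 7, 7]
Entering loop: for elem in seq:

After execution: total = 39
39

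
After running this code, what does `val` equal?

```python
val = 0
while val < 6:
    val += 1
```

Let's trace through this code step by step.

Initialize: val = 0
Entering loop: while val < 6:

After execution: val = 6
6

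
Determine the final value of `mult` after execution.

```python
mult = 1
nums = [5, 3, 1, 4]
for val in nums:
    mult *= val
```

Let's trace through this code step by step.

Initialize: mult = 1
Initialize: nums = [5, 3, 1, 4]
Entering loop: for val in nums:

After execution: mult = 60
60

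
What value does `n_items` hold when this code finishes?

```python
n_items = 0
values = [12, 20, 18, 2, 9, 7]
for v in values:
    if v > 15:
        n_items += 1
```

Let's trace through this code step by step.

Initialize: n_items = 0
Initialize: values = [12, 20, 18, 2, 9, 7]
Entering loop: for v in values:

After execution: n_items = 2
2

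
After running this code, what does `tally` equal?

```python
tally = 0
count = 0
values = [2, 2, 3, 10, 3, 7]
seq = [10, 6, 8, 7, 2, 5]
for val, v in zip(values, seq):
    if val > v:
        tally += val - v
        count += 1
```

Let's trace through this code step by step.

Initialize: tally = 0
Initialize: count = 0
Initialize: values = [2, 2, 3, 10, 3, 7]
Initialize: seq = [10, 6, 8, 7, 2, 5]
Entering loop: for val, v in zip(values, seq):

After execution: tally = 6
6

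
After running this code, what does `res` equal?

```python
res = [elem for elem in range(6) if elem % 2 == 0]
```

Let's trace through this code step by step.

Initialize: res = [elem for elem in range(6) if elem % 2 == 0]

After execution: res = [0, 2, 4]
[0, 2, 4]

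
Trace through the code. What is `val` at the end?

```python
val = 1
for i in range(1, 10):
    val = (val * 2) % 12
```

Let's trace through this code step by step.

Initialize: val = 1
Entering loop: for i in range(1, 10):

After execution: val = 8
8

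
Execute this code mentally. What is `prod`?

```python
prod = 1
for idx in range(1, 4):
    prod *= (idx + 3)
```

Let's trace through this code step by step.

Initialize: prod = 1
Entering loop: for idx in range(1, 4):

After execution: prod = 120
120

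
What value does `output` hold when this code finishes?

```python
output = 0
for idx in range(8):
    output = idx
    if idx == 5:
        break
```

Let's trace through this code step by step.

Initialize: output = 0
Entering loop: for idx in range(8):

After execution: output = 5
5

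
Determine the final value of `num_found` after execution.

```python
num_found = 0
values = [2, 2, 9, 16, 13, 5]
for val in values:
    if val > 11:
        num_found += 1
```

Let's trace through this code step by step.

Initialize: num_found = 0
Initialize: values = [2, 2, 9, 16, 13, 5]
Entering loop: for val in values:

After execution: num_found = 2
2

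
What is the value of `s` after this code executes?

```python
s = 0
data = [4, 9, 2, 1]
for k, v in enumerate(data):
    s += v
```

Let's trace through this code step by step.

Initialize: s = 0
Initialize: data = [4, 9, 2, 1]
Entering loop: for k, v in enumerate(data):

After execution: s = 16
16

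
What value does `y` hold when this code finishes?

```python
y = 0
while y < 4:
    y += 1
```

Let's trace through this code step by step.

Initialize: y = 0
Entering loop: while y < 4:

After execution: y = 4
4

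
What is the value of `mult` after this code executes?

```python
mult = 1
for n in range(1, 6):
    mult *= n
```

Let's trace through this code step by step.

Initialize: mult = 1
Entering loop: for n in range(1, 6):

After execution: mult = 120
120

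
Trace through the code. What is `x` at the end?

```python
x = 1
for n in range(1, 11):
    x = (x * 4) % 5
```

Let's trace through this code step by step.

Initialize: x = 1
Entering loop: for n in range(1, 11):

After execution: x = 1
1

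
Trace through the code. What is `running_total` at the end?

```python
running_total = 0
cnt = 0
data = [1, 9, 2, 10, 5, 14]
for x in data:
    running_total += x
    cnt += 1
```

Let's trace through this code step by step.

Initialize: running_total = 0
Initialize: cnt = 0
Initialize: data = [1, 9, 2, 10, 5, 14]
Entering loop: for x in data:

After execution: running_total = 41
41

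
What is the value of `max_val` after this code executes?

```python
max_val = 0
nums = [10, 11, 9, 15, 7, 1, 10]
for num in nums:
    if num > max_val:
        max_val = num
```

Let's trace through this code step by step.

Initialize: max_val = 0
Initialize: nums = [10, 11, 9, 15, 7, 1, 10]
Entering loop: for num in nums:

After execution: max_val = 15
15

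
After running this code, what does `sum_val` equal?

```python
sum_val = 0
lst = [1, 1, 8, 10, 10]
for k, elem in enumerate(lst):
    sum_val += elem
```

Let's trace through this code step by step.

Initialize: sum_val = 0
Initialize: lst = [1, 1, 8, 10, 10]
Entering loop: for k, elem in enumerate(lst):

After execution: sum_val = 30
30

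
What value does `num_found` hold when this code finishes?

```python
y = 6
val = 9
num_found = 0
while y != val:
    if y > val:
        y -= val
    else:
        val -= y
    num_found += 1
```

Let's trace through this code step by step.

Initialize: y = 6
Initialize: val = 9
Initialize: num_found = 0
Entering loop: while y != val:

After execution: num_found = 2
2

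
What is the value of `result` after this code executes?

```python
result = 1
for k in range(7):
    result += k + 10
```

Let's trace through this code step by step.

Initialize: result = 1
Entering loop: for k in range(7):

After execution: result = 92
92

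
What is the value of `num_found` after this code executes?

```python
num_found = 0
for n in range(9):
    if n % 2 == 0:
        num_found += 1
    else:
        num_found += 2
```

Let's trace through this code step by step.

Initialize: num_found = 0
Entering loop: for n in range(9):

After execution: num_found = 13
13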